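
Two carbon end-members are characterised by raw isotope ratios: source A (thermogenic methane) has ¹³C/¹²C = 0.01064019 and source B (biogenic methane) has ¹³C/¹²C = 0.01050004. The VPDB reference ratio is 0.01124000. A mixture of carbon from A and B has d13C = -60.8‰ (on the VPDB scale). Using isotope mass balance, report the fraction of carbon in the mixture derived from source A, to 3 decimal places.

δ_A = (0.01064019/0.01124000 − 1)×1000 = (0.946636 − 1)×1000 = -53.364‰
δ_B = (0.01050004/0.01124000 − 1)×1000 = (0.934167 − 1)×1000 = -65.833‰
f_A = (δ_mix − δ_B)/(δ_A − δ_B) = (-60.8 − (-65.833))/(-53.364 − (-65.833))
f_A = 5.033 / 12.469 = 0.4036

0.404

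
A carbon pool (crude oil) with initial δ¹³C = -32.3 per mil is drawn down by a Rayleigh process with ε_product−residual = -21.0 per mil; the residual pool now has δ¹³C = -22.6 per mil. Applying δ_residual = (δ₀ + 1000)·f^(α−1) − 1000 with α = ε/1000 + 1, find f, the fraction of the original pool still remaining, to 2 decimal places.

0.62

α − 1 = ε/1000 = -0.0210
(δ_res + 1000)/(δ₀ + 1000) = (-22.6 + 1000)/(-32.3 + 1000) = 977.4/967.7 = 1.010024
f = 1.010024^(1/-0.0210) = exp(ln(1.010024)/-0.0210) = exp(0.00997/-0.0210)
f = exp(-0.4749) = 0.6219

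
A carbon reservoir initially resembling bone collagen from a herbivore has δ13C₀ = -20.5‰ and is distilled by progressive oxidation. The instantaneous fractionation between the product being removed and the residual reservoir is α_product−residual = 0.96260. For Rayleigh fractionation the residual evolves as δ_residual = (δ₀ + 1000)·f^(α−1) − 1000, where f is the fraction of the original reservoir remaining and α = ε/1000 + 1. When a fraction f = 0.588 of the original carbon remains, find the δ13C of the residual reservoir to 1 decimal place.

Rayleigh residual: δ_res = (δ₀ + 1000)·f^(α−1) − 1000
α − 1 = -0.03740
f^(α−1) = 0.588^(-0.03740) = 1.020059
δ_res = (-20.5 + 1000) × 1.020059 − 1000 = 999.148 − 1000 = -0.85‰

-0.9‰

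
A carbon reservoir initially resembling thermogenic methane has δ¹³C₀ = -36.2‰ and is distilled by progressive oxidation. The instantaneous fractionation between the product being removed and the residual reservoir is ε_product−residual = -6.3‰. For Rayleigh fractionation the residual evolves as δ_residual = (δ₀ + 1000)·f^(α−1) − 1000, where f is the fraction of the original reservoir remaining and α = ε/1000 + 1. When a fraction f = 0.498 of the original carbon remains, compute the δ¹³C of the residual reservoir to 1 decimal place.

-32.0‰

Rayleigh residual: δ_res = (δ₀ + 1000)·f^(α−1) − 1000
α = ε/1000 + 1 = 0.99370, so α − 1 = -0.00630
f^(α−1) = 0.498^(-0.00630) = 1.004402
δ_res = (-36.2 + 1000) × 1.004402 − 1000 = 968.042 − 1000 = -31.96‰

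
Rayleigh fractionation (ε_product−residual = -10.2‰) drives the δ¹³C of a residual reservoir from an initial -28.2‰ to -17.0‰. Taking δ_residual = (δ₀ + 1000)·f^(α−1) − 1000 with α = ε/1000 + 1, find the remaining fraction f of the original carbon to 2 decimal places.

α − 1 = ε/1000 = -0.0102
(δ_res + 1000)/(δ₀ + 1000) = (-17.0 + 1000)/(-28.2 + 1000) = 983.0/971.8 = 1.011525
f = 1.011525^(1/-0.0102) = exp(ln(1.011525)/-0.0102) = exp(0.01146/-0.0102)
f = exp(-1.1234) = 0.3252

0.33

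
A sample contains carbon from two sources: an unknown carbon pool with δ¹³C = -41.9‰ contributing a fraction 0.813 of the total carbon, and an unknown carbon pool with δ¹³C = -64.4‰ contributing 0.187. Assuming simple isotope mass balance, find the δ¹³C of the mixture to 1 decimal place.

δ_mix = f_A·δ_A + f_B·δ_B
δ_mix = 0.813 × (-41.9) + 0.187 × (-64.4)
δ_mix = -34.06 + -12.04 = -46.11‰

-46.1‰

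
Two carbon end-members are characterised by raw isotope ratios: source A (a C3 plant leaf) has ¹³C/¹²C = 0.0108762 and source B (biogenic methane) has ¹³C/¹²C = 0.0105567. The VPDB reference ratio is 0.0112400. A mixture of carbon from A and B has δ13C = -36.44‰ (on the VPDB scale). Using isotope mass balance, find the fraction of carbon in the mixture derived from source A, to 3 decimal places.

0.857

δ_A = (0.0108762/0.0112400 − 1)×1000 = (0.967633 − 1)×1000 = -32.367‰
δ_B = (0.0105567/0.0112400 − 1)×1000 = (0.939208 − 1)×1000 = -60.792‰
f_A = (δ_mix − δ_B)/(δ_A − δ_B) = (-36.44 − (-60.792))/(-32.367 − (-60.792))
f_A = 24.352 / 28.425 = 0.8567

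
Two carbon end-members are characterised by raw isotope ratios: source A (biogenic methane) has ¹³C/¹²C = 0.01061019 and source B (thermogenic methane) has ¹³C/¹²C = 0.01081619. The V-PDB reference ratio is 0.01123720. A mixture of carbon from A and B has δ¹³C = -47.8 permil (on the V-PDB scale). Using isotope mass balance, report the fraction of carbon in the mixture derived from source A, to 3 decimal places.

0.564

δ_A = (0.01061019/0.01123720 − 1)×1000 = (0.944202 − 1)×1000 = -55.798 permil
δ_B = (0.01081619/0.01123720 − 1)×1000 = (0.962534 − 1)×1000 = -37.466 permil
f_A = (δ_mix − δ_B)/(δ_A − δ_B) = (-47.8 − (-37.466))/(-55.798 − (-37.466))
f_A = -10.334 / -18.332 = 0.5637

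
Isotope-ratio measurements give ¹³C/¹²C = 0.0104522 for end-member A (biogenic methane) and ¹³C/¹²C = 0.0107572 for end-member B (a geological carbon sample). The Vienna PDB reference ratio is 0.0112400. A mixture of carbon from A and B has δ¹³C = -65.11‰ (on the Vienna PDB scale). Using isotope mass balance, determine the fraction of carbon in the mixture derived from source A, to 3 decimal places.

δ_A = (0.0104522/0.0112400 − 1)×1000 = (0.929911 − 1)×1000 = -70.089‰
δ_B = (0.0107572/0.0112400 − 1)×1000 = (0.957046 − 1)×1000 = -42.954‰
f_A = (δ_mix − δ_B)/(δ_A − δ_B) = (-65.11 − (-42.954))/(-70.089 − (-42.954))
f_A = -22.156 / -27.135 = 0.8165

0.817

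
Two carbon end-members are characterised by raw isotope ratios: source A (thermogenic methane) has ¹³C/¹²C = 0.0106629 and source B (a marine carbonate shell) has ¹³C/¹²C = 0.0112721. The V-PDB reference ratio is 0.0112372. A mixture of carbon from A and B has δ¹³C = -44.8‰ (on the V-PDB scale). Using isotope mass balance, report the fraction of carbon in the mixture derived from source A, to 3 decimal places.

δ_A = (0.0106629/0.0112372 − 1)×1000 = (0.948893 − 1)×1000 = -51.107‰
δ_B = (0.0112721/0.0112372 − 1)×1000 = (1.003106 − 1)×1000 = 3.106‰
f_A = (δ_mix − δ_B)/(δ_A − δ_B) = (-44.8 − (3.106))/(-51.107 − (3.106))
f_A = -47.906 / -54.213 = 0.8837

0.884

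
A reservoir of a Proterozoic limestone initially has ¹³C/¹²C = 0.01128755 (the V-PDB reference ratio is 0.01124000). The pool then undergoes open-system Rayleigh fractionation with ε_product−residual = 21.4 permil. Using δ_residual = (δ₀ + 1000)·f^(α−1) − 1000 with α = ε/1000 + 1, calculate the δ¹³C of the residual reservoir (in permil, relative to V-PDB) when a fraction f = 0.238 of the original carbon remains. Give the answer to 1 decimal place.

-26.1 permil

δ₀ = (0.01128755/0.01124000 − 1)×1000 = (1.004230 − 1)×1000 = 4.230 permil
α − 1 = ε/1000 = 0.0214
f^(α−1) = 0.238^(0.0214) = 0.969748
δ_res = (4.230 + 1000) × 0.969748 − 1000 = 973.850 − 1000 = -26.15 permil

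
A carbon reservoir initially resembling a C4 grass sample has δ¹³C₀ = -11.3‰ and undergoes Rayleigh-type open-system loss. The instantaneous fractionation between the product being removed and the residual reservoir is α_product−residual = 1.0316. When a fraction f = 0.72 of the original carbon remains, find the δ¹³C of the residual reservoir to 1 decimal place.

Rayleigh residual: δ_res = (δ₀ + 1000)·f^(α−1) − 1000
α − 1 = 0.03160
f^(α−1) = 0.72^(0.03160) = 0.989673
δ_res = (-11.3 + 1000) × 0.989673 − 1000 = 978.490 − 1000 = -21.51‰

-21.5‰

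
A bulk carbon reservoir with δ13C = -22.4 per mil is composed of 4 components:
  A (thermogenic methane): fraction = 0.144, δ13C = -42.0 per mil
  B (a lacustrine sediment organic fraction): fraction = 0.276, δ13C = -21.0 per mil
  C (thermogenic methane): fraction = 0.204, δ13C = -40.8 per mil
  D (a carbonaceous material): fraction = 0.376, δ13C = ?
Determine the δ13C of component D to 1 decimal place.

-5.9 per mil

Isotope mass balance: δ_bulk = Σ fᵢ·δᵢ.
-22.4 = 0.144×(-42.0) + 0.276×(-21.0) + 0.204×(-40.8) + 0.376×δ_D
0.376·δ_D = -22.4 − (-20.167) = -2.233
δ_D = -2.233 / 0.376 = -5.94 per mil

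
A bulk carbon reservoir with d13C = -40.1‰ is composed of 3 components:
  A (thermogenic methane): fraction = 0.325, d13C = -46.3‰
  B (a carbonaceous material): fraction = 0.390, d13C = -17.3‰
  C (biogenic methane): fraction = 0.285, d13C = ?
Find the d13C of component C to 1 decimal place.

-64.2‰

Isotope mass balance: δ_bulk = Σ fᵢ·δᵢ.
-40.1 = 0.325×(-46.3) + 0.390×(-17.3) + 0.285×δ_C
0.285·δ_C = -40.1 − (-21.794) = -18.306
δ_C = -18.306 / 0.285 = -64.23‰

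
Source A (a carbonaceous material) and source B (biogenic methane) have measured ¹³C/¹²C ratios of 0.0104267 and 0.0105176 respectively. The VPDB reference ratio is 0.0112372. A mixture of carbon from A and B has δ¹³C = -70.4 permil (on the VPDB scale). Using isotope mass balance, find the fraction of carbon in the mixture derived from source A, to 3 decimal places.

δ_A = (0.0104267/0.0112372 − 1)×1000 = (0.927873 − 1)×1000 = -72.127 permil
δ_B = (0.0105176/0.0112372 − 1)×1000 = (0.935963 − 1)×1000 = -64.037 permil
f_A = (δ_mix − δ_B)/(δ_A − δ_B) = (-70.4 − (-64.037))/(-72.127 − (-64.037))
f_A = -6.363 / -8.089 = 0.7866

0.787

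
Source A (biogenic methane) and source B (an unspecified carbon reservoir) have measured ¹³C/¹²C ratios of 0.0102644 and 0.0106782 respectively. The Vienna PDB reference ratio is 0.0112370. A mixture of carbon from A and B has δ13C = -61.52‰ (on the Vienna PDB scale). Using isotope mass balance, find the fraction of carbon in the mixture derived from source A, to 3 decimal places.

δ_A = (0.0102644/0.0112370 − 1)×1000 = (0.913447 − 1)×1000 = -86.553‰
δ_B = (0.0106782/0.0112370 − 1)×1000 = (0.950271 − 1)×1000 = -49.729‰
f_A = (δ_mix − δ_B)/(δ_A − δ_B) = (-61.52 − (-49.729))/(-86.553 − (-49.729))
f_A = -11.791 / -36.825 = 0.3202

0.320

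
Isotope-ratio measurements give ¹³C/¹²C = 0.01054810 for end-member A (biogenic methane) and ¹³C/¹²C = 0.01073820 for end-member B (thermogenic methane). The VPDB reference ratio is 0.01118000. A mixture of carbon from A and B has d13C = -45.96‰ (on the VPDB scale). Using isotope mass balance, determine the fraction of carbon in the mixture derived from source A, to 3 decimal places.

δ_A = (0.01054810/0.01118000 − 1)×1000 = (0.943479 − 1)×1000 = -56.521‰
δ_B = (0.01073820/0.01118000 − 1)×1000 = (0.960483 − 1)×1000 = -39.517‰
f_A = (δ_mix − δ_B)/(δ_A − δ_B) = (-45.96 − (-39.517))/(-56.521 − (-39.517))
f_A = -6.443 / -17.004 = 0.3789

0.379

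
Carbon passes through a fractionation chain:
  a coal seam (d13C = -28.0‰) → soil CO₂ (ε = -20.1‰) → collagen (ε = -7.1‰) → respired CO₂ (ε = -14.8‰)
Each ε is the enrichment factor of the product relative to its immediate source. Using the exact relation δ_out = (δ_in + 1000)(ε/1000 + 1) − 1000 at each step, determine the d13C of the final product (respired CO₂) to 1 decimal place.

-68.3‰

step 1: δ = (-28.00 + 1000)·(-20.1/1000 + 1) − 1000 = -47.54‰
step 2: δ = (-47.54 + 1000)·(-7.1/1000 + 1) − 1000 = -54.30‰
step 3: δ = (-54.30 + 1000)·(-14.8/1000 + 1) − 1000 = -68.30‰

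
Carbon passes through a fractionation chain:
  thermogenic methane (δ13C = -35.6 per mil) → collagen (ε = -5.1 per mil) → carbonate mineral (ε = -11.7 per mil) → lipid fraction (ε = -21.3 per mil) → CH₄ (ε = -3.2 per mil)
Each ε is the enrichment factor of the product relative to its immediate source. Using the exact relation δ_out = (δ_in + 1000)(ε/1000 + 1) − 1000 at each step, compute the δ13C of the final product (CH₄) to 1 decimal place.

-74.9 per mil

step 1: δ = (-35.60 + 1000)·(-5.1/1000 + 1) − 1000 = -40.52 per mil
step 2: δ = (-40.52 + 1000)·(-11.7/1000 + 1) − 1000 = -51.74 per mil
step 3: δ = (-51.74 + 1000)·(-21.3/1000 + 1) − 1000 = -71.94 per mil
step 4: δ = (-71.94 + 1000)·(-3.2/1000 + 1) − 1000 = -74.91 per mil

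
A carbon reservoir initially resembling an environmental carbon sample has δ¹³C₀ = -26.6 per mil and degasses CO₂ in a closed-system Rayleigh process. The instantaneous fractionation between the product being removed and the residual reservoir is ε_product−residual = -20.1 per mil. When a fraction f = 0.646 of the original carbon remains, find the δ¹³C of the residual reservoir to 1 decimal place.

-18.0 per mil

Rayleigh residual: δ_res = (δ₀ + 1000)·f^(α−1) − 1000
α = ε/1000 + 1 = 0.97990, so α − 1 = -0.02010
f^(α−1) = 0.646^(-0.02010) = 1.008821
δ_res = (-26.6 + 1000) × 1.008821 − 1000 = 981.987 − 1000 = -18.01 per mil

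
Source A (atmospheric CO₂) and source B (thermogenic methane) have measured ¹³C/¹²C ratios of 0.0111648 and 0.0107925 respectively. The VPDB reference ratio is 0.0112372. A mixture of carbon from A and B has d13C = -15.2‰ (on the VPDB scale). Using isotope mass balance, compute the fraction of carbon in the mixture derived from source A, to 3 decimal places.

δ_A = (0.0111648/0.0112372 − 1)×1000 = (0.993557 − 1)×1000 = -6.443‰
δ_B = (0.0107925/0.0112372 − 1)×1000 = (0.960426 − 1)×1000 = -39.574‰
f_A = (δ_mix − δ_B)/(δ_A − δ_B) = (-15.2 − (-39.574))/(-6.443 − (-39.574))
f_A = 24.374 / 33.131 = 0.7357

0.736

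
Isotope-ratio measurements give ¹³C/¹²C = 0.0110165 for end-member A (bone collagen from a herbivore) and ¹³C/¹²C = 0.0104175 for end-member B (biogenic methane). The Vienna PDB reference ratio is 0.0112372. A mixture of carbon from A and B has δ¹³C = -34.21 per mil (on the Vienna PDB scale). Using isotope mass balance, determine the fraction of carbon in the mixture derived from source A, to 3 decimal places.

δ_A = (0.0110165/0.0112372 − 1)×1000 = (0.980360 − 1)×1000 = -19.640 per mil
δ_B = (0.0104175/0.0112372 − 1)×1000 = (0.927055 − 1)×1000 = -72.945 per mil
f_A = (δ_mix − δ_B)/(δ_A − δ_B) = (-34.21 − (-72.945))/(-19.640 − (-72.945))
f_A = 38.735 / 53.305 = 0.7267

0.727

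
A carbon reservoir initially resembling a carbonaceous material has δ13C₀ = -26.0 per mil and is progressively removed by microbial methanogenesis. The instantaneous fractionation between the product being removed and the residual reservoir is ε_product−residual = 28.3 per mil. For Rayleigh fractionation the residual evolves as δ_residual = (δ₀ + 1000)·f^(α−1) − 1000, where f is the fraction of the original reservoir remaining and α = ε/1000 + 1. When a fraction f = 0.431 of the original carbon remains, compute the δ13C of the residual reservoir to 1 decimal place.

Rayleigh residual: δ_res = (δ₀ + 1000)·f^(α−1) − 1000
α = ε/1000 + 1 = 1.02830, so α − 1 = 0.02830
f^(α−1) = 0.431^(0.02830) = 0.976463
δ_res = (-26.0 + 1000) × 0.976463 − 1000 = 951.075 − 1000 = -48.93 per mil

-48.9 per mil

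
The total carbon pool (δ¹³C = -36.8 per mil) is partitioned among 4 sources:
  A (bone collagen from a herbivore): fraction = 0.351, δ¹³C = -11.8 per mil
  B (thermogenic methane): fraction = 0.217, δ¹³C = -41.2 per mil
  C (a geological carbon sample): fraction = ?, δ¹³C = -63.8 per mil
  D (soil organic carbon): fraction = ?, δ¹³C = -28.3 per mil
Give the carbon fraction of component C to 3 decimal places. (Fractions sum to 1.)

Let f_C and f_D be the unknown fractions; fractions sum to 1 so f_C + f_D = 0.432.
Mass balance: Σ fᵢ·δᵢ = δ_bulk ⇒ f_C·(-63.8) + f_D·(-28.3) = -36.8 − (-13.082) = -23.718
Substitute f_D = 0.432 − f_C:
f_C·(-63.8 − -28.3) = -23.718 − 0.432×(-28.3) = -11.492
f_C = -11.492 / -35.5 = 0.3237

0.324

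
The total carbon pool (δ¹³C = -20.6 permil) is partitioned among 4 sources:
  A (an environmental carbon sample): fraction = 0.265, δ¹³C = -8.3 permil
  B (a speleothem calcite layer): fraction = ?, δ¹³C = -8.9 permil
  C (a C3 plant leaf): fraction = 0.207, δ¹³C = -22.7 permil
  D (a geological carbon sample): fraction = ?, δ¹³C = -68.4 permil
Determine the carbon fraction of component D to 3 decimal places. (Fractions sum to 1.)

0.151

Let f_D and f_B be the unknown fractions; fractions sum to 1 so f_D + f_B = 0.528.
Mass balance: Σ fᵢ·δᵢ = δ_bulk ⇒ f_D·(-68.4) + f_B·(-8.9) = -20.6 − (-6.898) = -13.702
Substitute f_B = 0.528 − f_D:
f_D·(-68.4 − -8.9) = -13.702 − 0.528×(-8.9) = -9.002
f_D = -9.002 / -59.5 = 0.1513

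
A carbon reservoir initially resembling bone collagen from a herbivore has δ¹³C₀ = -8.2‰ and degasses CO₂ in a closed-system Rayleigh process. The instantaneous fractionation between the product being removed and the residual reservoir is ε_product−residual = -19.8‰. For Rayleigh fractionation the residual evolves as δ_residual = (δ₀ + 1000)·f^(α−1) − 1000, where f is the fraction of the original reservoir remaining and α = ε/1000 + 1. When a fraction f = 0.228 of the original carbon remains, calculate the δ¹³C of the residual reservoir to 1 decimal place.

21.3‰

Rayleigh residual: δ_res = (δ₀ + 1000)·f^(α−1) − 1000
α = ε/1000 + 1 = 0.98020, so α − 1 = -0.01980
f^(α−1) = 0.228^(-0.01980) = 1.029705
δ_res = (-8.2 + 1000) × 1.029705 − 1000 = 1021.262 − 1000 = 21.26‰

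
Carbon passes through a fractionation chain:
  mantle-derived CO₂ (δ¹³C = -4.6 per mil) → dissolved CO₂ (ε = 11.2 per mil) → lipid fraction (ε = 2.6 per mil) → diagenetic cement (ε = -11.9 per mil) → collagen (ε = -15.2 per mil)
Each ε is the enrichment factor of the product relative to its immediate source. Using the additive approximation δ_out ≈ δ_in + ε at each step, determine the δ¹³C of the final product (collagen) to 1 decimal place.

-17.9 per mil

step 1: δ ≈ -4.6 + (11.2) = 6.6 per mil
step 2: δ ≈ 6.6 + (2.6) = 9.2 per mil
step 3: δ ≈ 9.2 + (-11.9) = -2.7 per mil
step 4: δ ≈ -2.7 + (-15.2) = -17.9 per mil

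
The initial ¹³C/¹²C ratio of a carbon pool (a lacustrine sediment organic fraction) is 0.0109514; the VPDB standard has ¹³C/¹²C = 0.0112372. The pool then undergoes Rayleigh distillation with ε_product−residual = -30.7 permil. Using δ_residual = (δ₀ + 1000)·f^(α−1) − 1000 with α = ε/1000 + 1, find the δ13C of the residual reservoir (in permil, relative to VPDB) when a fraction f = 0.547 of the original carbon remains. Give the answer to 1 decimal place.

-7.2 permil

δ₀ = (0.0109514/0.0112372 − 1)×1000 = (0.974567 − 1)×1000 = -25.433 permil
α − 1 = ε/1000 = -0.0307
f^(α−1) = 0.547^(-0.0307) = 1.018694
δ_res = (-25.433 + 1000) × 1.018694 − 1000 = 992.785 − 1000 = -7.21 permil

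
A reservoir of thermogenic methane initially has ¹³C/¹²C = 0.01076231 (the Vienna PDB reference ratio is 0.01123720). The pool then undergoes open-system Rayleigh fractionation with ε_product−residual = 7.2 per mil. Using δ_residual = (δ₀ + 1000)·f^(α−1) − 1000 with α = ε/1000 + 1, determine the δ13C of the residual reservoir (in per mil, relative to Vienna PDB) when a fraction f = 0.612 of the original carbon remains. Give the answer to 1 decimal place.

δ₀ = (0.01076231/0.01123720 − 1)×1000 = (0.957739 − 1)×1000 = -42.261 per mil
α − 1 = ε/1000 = 0.0072
f^(α−1) = 0.612^(0.0072) = 0.996471
δ_res = (-42.261 + 1000) × 0.996471 − 1000 = 954.359 − 1000 = -45.64 per mil

-45.6 per mil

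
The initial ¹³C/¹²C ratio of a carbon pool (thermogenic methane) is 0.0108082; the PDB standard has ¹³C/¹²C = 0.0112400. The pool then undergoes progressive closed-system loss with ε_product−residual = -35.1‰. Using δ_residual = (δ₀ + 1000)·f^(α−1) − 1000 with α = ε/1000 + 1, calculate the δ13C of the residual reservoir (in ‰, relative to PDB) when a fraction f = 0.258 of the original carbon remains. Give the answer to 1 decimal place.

8.4‰

δ₀ = (0.0108082/0.0112400 − 1)×1000 = (0.961584 − 1)×1000 = -38.416‰
α − 1 = ε/1000 = -0.0351
f^(α−1) = 0.258^(-0.0351) = 1.048702
δ_res = (-38.416 + 1000) × 1.048702 − 1000 = 1008.415 − 1000 = 8.41‰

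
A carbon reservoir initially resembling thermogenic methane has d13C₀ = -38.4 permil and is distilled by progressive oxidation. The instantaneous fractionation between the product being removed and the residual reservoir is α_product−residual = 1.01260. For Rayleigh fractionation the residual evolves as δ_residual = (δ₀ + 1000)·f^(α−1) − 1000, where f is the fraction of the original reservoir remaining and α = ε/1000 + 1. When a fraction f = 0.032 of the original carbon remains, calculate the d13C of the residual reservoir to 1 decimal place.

-79.2 permil

Rayleigh residual: δ_res = (δ₀ + 1000)·f^(α−1) − 1000
α − 1 = 0.01260
f^(α−1) = 0.032^(0.01260) = 0.957558
δ_res = (-38.4 + 1000) × 0.957558 − 1000 = 920.787 − 1000 = -79.21 permil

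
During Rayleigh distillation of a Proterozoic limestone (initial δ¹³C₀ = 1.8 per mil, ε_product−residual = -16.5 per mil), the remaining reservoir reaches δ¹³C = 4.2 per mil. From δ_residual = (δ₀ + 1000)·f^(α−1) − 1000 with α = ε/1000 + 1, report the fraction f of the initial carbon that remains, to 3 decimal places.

α − 1 = ε/1000 = -0.0165
(δ_res + 1000)/(δ₀ + 1000) = (4.2 + 1000)/(1.8 + 1000) = 1004.2/1001.8 = 1.002396
f = 1.002396^(1/-0.0165) = exp(ln(1.002396)/-0.0165) = exp(0.00239/-0.0165)
f = exp(-0.1450) = 0.8650

0.865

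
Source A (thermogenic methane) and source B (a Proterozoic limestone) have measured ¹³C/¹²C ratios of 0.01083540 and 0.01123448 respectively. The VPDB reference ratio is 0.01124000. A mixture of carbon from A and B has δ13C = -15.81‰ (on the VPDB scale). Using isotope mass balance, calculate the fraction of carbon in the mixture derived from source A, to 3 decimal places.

δ_A = (0.01083540/0.01124000 − 1)×1000 = (0.964004 − 1)×1000 = -35.996‰
δ_B = (0.01123448/0.01124000 − 1)×1000 = (0.999509 − 1)×1000 = -0.491‰
f_A = (δ_mix − δ_B)/(δ_A − δ_B) = (-15.81 − (-0.491))/(-35.996 − (-0.491))
f_A = -15.319 / -35.505 = 0.4315

0.431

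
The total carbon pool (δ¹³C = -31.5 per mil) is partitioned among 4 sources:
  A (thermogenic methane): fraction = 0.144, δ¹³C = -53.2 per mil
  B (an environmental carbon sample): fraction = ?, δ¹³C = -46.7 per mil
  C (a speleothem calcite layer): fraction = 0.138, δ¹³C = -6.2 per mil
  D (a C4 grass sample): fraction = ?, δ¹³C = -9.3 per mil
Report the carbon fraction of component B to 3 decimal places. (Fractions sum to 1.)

Let f_B and f_D be the unknown fractions; fractions sum to 1 so f_B + f_D = 0.718.
Mass balance: Σ fᵢ·δᵢ = δ_bulk ⇒ f_B·(-46.7) + f_D·(-9.3) = -31.5 − (-8.516) = -22.984
Substitute f_D = 0.718 − f_B:
f_B·(-46.7 − -9.3) = -22.984 − 0.718×(-9.3) = -16.306
f_B = -16.306 / -37.4 = 0.4360

0.436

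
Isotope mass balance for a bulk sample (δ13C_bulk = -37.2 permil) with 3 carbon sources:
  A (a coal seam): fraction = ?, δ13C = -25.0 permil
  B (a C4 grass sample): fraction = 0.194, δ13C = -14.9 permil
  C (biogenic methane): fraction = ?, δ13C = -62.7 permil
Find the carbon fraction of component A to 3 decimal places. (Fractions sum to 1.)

0.430

Let f_A and f_C be the unknown fractions; fractions sum to 1 so f_A + f_C = 0.806.
Mass balance: Σ fᵢ·δᵢ = δ_bulk ⇒ f_A·(-25.0) + f_C·(-62.7) = -37.2 − (-2.891) = -34.309
Substitute f_C = 0.806 − f_A:
f_A·(-25.0 − -62.7) = -34.309 − 0.806×(-62.7) = 16.227
f_A = 16.227 / 37.7 = 0.4304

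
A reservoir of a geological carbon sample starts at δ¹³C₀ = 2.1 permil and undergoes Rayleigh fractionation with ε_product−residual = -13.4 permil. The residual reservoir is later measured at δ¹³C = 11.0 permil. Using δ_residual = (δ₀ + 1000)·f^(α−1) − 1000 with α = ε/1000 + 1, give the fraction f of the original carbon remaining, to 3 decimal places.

α − 1 = ε/1000 = -0.0134
(δ_res + 1000)/(δ₀ + 1000) = (11.0 + 1000)/(2.1 + 1000) = 1011.0/1002.1 = 1.008881
f = 1.008881^(1/-0.0134) = exp(ln(1.008881)/-0.0134) = exp(0.00884/-0.0134)
f = exp(-0.6599) = 0.5169

0.517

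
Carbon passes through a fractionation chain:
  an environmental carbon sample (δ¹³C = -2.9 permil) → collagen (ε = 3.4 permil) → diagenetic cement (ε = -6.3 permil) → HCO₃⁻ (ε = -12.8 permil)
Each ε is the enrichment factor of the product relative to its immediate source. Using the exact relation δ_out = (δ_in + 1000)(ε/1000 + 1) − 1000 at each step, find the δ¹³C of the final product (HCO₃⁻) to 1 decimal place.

step 1: δ = (-2.90 + 1000)·(3.4/1000 + 1) − 1000 = 0.49 permil
step 2: δ = (0.49 + 1000)·(-6.3/1000 + 1) − 1000 = -5.81 permil
step 3: δ = (-5.81 + 1000)·(-12.8/1000 + 1) − 1000 = -18.54 permil

-18.5 permil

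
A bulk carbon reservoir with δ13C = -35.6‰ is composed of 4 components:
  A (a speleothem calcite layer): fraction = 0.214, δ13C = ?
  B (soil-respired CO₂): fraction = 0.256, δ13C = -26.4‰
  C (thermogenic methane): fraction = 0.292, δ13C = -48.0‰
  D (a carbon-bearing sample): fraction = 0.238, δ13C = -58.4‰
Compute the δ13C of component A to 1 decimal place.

Isotope mass balance: δ_bulk = Σ fᵢ·δᵢ.
-35.6 = 0.214×δ_A + 0.256×(-26.4) + 0.292×(-48.0) + 0.238×(-58.4)
0.214·δ_A = -35.6 − (-34.674) = -0.926
δ_A = -0.926 / 0.214 = -4.33‰

-4.3‰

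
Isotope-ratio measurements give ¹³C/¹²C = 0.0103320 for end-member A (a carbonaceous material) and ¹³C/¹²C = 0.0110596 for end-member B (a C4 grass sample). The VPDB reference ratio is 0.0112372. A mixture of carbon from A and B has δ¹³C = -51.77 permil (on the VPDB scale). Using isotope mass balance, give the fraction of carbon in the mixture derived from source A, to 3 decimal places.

0.555

δ_A = (0.0103320/0.0112372 − 1)×1000 = (0.919446 − 1)×1000 = -80.554 permil
δ_B = (0.0110596/0.0112372 − 1)×1000 = (0.984195 − 1)×1000 = -15.805 permil
f_A = (δ_mix − δ_B)/(δ_A − δ_B) = (-51.77 − (-15.805))/(-80.554 − (-15.805))
f_A = -35.965 / -64.749 = 0.5555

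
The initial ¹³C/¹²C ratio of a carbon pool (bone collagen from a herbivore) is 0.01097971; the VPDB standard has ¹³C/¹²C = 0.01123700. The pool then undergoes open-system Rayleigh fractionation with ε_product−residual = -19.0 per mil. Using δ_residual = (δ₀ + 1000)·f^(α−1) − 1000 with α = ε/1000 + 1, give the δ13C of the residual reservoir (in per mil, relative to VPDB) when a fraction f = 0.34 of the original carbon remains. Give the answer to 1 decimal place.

δ₀ = (0.01097971/0.01123700 − 1)×1000 = (0.977103 − 1)×1000 = -22.897 per mil
α − 1 = ε/1000 = -0.0190
f^(α−1) = 0.34^(-0.0190) = 1.020709
δ_res = (-22.897 + 1000) × 1.020709 − 1000 = 997.338 − 1000 = -2.66 per mil

-2.7 per mil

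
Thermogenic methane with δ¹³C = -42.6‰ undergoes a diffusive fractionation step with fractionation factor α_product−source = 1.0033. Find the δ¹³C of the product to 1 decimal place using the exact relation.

δ_product = (δ_source + 1000)·α − 1000
δ_product = (-42.6 + 1000) × 1.0033 − 1000
δ_product = 960.559 − 1000 = -39.44‰

-39.4‰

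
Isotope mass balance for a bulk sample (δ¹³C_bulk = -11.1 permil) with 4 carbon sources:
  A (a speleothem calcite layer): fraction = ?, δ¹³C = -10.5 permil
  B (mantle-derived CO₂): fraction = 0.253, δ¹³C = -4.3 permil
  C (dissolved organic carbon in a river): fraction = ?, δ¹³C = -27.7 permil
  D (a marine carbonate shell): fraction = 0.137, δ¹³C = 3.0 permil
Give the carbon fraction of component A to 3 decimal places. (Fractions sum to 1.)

Let f_A and f_C be the unknown fractions; fractions sum to 1 so f_A + f_C = 0.610.
Mass balance: Σ fᵢ·δᵢ = δ_bulk ⇒ f_A·(-10.5) + f_C·(-27.7) = -11.1 − (-0.677) = -10.423
Substitute f_C = 0.610 − f_A:
f_A·(-10.5 − -27.7) = -10.423 − 0.610×(-27.7) = 6.474
f_A = 6.474 / 17.2 = 0.3764

0.376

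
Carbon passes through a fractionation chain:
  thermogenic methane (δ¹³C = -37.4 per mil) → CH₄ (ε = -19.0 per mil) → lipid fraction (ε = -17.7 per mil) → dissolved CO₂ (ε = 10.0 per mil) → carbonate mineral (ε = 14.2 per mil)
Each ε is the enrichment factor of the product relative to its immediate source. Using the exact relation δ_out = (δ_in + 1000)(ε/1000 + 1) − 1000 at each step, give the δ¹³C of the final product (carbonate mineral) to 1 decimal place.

step 1: δ = (-37.40 + 1000)·(-19.0/1000 + 1) − 1000 = -55.69 per mil
step 2: δ = (-55.69 + 1000)·(-17.7/1000 + 1) − 1000 = -72.40 per mil
step 3: δ = (-72.40 + 1000)·(10.0/1000 + 1) − 1000 = -63.13 per mil
step 4: δ = (-63.13 + 1000)·(14.2/1000 + 1) − 1000 = -49.82 per mil

-49.8 per mil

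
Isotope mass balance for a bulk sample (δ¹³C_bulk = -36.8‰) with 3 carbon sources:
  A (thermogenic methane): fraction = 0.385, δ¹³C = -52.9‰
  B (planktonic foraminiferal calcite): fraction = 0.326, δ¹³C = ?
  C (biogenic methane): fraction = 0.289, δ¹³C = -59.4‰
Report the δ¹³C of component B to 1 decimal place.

2.2‰

Isotope mass balance: δ_bulk = Σ fᵢ·δᵢ.
-36.8 = 0.385×(-52.9) + 0.326×δ_B + 0.289×(-59.4)
0.326·δ_B = -36.8 − (-37.533) = 0.733
δ_B = 0.733 / 0.326 = 2.25‰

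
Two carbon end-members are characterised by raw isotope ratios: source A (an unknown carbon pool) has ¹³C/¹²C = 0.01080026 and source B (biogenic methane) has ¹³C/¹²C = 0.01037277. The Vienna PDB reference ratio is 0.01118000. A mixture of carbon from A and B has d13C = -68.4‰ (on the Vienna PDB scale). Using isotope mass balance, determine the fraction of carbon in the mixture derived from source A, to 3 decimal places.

0.099

δ_A = (0.01080026/0.01118000 − 1)×1000 = (0.966034 − 1)×1000 = -33.966‰
δ_B = (0.01037277/0.01118000 − 1)×1000 = (0.927797 − 1)×1000 = -72.203‰
f_A = (δ_mix − δ_B)/(δ_A − δ_B) = (-68.4 − (-72.203))/(-33.966 − (-72.203))
f_A = 3.803 / 38.237 = 0.0995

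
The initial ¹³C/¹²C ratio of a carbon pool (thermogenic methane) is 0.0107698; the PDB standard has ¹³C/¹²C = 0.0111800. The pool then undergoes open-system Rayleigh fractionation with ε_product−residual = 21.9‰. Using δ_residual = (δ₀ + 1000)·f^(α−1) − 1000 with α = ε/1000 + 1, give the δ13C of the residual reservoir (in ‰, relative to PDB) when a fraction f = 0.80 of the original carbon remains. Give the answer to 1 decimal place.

-41.4‰

δ₀ = (0.0107698/0.0111800 − 1)×1000 = (0.963309 − 1)×1000 = -36.691‰
α − 1 = ε/1000 = 0.0219
f^(α−1) = 0.80^(0.0219) = 0.995125
δ_res = (-36.691 + 1000) × 0.995125 − 1000 = 958.613 − 1000 = -41.39‰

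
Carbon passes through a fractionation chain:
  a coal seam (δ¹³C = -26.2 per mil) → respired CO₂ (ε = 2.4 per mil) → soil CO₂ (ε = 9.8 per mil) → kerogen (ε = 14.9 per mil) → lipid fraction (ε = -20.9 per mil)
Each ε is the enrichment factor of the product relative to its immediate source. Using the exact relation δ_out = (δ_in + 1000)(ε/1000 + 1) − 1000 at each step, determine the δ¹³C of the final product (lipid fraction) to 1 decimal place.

step 1: δ = (-26.20 + 1000)·(2.4/1000 + 1) − 1000 = -23.86 per mil
step 2: δ = (-23.86 + 1000)·(9.8/1000 + 1) − 1000 = -14.30 per mil
step 3: δ = (-14.30 + 1000)·(14.9/1000 + 1) − 1000 = 0.39 per mil
step 4: δ = (0.39 + 1000)·(-20.9/1000 + 1) − 1000 = -20.52 per mil

-20.5 per mil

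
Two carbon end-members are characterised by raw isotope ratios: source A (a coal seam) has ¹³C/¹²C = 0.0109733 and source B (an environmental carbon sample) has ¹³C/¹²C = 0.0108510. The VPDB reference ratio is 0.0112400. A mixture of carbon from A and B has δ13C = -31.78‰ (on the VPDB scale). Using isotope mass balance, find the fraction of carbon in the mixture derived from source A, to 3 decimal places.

δ_A = (0.0109733/0.0112400 − 1)×1000 = (0.976272 − 1)×1000 = -23.728‰
δ_B = (0.0108510/0.0112400 − 1)×1000 = (0.965391 − 1)×1000 = -34.609‰
f_A = (δ_mix − δ_B)/(δ_A − δ_B) = (-31.78 − (-34.609))/(-23.728 − (-34.609))
f_A = 2.829 / 10.881 = 0.2600

0.260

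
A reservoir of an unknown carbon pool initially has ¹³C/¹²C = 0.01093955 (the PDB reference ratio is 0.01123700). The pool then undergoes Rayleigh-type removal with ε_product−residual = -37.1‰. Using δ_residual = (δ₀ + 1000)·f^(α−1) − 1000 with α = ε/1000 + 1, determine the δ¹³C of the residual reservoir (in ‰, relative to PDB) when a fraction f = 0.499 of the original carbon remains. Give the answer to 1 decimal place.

δ₀ = (0.01093955/0.01123700 − 1)×1000 = (0.973529 − 1)×1000 = -26.471‰
α − 1 = ε/1000 = -0.0371
f^(α−1) = 0.499^(-0.0371) = 1.026125
δ_res = (-26.471 + 1000) × 1.026125 − 1000 = 998.963 − 1000 = -1.04‰

-1.0‰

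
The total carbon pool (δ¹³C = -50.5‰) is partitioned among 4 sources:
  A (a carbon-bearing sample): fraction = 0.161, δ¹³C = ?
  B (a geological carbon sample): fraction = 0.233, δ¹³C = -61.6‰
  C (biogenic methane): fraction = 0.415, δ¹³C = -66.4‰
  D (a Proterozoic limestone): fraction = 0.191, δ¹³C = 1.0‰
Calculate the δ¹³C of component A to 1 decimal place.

Isotope mass balance: δ_bulk = Σ fᵢ·δᵢ.
-50.5 = 0.161×δ_A + 0.233×(-61.6) + 0.415×(-66.4) + 0.191×(1.0)
0.161·δ_A = -50.5 − (-41.718) = -8.782
δ_A = -8.782 / 0.161 = -54.55‰

-54.5‰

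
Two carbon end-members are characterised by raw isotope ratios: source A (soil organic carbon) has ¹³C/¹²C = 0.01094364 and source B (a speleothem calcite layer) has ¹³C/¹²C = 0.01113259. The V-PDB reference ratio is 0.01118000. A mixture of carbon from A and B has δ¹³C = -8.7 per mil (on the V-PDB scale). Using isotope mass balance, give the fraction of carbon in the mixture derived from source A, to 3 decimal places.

δ_A = (0.01094364/0.01118000 − 1)×1000 = (0.978859 − 1)×1000 = -21.141 per mil
δ_B = (0.01113259/0.01118000 − 1)×1000 = (0.995759 − 1)×1000 = -4.241 per mil
f_A = (δ_mix − δ_B)/(δ_A − δ_B) = (-8.7 − (-4.241))/(-21.141 − (-4.241))
f_A = -4.459 / -16.901 = 0.2639

0.264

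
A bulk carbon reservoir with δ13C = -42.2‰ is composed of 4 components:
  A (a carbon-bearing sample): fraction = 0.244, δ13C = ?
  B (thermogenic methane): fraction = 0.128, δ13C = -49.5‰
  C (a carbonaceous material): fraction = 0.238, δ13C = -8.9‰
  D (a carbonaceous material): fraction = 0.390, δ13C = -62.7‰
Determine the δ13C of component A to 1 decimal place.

-38.1‰

Isotope mass balance: δ_bulk = Σ fᵢ·δᵢ.
-42.2 = 0.244×δ_A + 0.128×(-49.5) + 0.238×(-8.9) + 0.390×(-62.7)
0.244·δ_A = -42.2 − (-32.907) = -9.293
δ_A = -9.293 / 0.244 = -38.09‰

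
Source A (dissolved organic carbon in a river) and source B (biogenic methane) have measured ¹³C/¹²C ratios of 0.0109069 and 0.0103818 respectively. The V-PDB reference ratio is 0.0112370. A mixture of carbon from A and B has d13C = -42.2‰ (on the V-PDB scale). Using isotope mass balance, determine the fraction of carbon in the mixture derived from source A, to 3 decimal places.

δ_A = (0.0109069/0.0112370 − 1)×1000 = (0.970624 − 1)×1000 = -29.376‰
δ_B = (0.0103818/0.0112370 − 1)×1000 = (0.923894 − 1)×1000 = -76.106‰
f_A = (δ_mix − δ_B)/(δ_A − δ_B) = (-42.2 − (-76.106))/(-29.376 − (-76.106))
f_A = 33.906 / 46.730 = 0.7256

0.726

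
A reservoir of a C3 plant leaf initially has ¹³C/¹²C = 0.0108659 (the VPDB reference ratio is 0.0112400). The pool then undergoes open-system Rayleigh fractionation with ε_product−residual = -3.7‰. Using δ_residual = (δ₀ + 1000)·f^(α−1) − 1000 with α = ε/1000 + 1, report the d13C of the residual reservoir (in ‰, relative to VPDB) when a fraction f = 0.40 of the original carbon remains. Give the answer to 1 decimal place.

δ₀ = (0.0108659/0.0112400 − 1)×1000 = (0.966717 − 1)×1000 = -33.283‰
α − 1 = ε/1000 = -0.0037
f^(α−1) = 0.40^(-0.0037) = 1.003396
δ_res = (-33.283 + 1000) × 1.003396 − 1000 = 970.000 − 1000 = -30.00‰

-30.0‰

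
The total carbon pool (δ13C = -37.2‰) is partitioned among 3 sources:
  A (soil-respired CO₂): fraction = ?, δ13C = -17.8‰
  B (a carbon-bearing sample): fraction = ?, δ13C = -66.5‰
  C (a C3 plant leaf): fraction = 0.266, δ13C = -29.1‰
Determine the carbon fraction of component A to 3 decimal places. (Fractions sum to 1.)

Let f_A and f_B be the unknown fractions; fractions sum to 1 so f_A + f_B = 0.734.
Mass balance: Σ fᵢ·δᵢ = δ_bulk ⇒ f_A·(-17.8) + f_B·(-66.5) = -37.2 − (-7.741) = -29.459
Substitute f_B = 0.734 − f_A:
f_A·(-17.8 − -66.5) = -29.459 − 0.734×(-66.5) = 19.352
f_A = 19.352 / 48.7 = 0.3974

0.397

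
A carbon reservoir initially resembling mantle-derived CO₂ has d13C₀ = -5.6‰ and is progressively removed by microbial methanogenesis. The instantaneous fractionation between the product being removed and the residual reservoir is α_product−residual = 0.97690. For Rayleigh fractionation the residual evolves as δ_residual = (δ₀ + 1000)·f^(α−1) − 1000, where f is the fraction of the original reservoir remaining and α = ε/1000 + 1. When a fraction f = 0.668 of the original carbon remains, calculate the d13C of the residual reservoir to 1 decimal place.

Rayleigh residual: δ_res = (δ₀ + 1000)·f^(α−1) − 1000
α − 1 = -0.02310
f^(α−1) = 0.668^(-0.02310) = 1.009364
δ_res = (-5.6 + 1000) × 1.009364 − 1000 = 1003.711 − 1000 = 3.71‰

3.7‰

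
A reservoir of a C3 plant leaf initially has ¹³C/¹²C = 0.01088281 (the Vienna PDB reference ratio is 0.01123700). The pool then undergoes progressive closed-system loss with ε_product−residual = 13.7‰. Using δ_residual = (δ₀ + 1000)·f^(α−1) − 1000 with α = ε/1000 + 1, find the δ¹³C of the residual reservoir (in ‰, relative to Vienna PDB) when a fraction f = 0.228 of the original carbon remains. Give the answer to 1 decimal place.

δ₀ = (0.01088281/0.01123700 − 1)×1000 = (0.968480 − 1)×1000 = -31.520‰
α − 1 = ε/1000 = 0.0137
f^(α−1) = 0.228^(0.0137) = 0.979950
δ_res = (-31.520 + 1000) × 0.979950 − 1000 = 949.062 − 1000 = -50.94‰

-50.9‰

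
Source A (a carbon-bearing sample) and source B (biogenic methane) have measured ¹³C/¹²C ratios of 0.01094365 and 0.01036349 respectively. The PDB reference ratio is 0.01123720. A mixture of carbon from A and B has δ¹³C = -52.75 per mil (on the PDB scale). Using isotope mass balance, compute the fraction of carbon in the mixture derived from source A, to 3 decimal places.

δ_A = (0.01094365/0.01123720 − 1)×1000 = (0.973877 − 1)×1000 = -26.123 per mil
δ_B = (0.01036349/0.01123720 − 1)×1000 = (0.922248 − 1)×1000 = -77.752 per mil
f_A = (δ_mix − δ_B)/(δ_A − δ_B) = (-52.75 − (-77.752))/(-26.123 − (-77.752))
f_A = 25.002 / 51.629 = 0.4843

0.484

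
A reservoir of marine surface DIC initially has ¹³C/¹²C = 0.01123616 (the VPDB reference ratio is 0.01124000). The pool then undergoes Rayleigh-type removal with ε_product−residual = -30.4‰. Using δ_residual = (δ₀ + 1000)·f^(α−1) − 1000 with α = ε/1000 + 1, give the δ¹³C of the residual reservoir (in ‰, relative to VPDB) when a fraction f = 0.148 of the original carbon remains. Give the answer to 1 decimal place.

59.4‰

δ₀ = (0.01123616/0.01124000 − 1)×1000 = (0.999658 − 1)×1000 = -0.342‰
α − 1 = ε/1000 = -0.0304
f^(α−1) = 0.148^(-0.0304) = 1.059800
δ_res = (-0.342 + 1000) × 1.059800 − 1000 = 1059.438 − 1000 = 59.44‰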